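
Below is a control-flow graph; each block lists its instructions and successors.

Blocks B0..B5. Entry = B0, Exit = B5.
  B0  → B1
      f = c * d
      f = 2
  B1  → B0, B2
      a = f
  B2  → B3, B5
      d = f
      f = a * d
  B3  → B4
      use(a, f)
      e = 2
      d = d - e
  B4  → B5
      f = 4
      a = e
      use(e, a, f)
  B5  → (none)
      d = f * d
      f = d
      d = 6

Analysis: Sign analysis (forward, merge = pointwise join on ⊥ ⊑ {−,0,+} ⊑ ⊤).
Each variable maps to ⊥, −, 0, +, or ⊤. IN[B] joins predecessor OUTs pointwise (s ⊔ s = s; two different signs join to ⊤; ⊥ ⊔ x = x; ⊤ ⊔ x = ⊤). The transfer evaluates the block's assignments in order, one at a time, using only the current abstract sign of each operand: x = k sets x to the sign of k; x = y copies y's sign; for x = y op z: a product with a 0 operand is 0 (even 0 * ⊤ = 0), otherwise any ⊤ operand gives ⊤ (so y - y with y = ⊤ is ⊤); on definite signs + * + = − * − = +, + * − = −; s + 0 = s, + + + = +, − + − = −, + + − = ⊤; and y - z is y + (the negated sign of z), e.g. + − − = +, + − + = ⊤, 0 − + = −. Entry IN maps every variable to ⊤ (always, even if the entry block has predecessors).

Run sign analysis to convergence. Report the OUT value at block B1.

Answer: {a: +, b: ⊤, c: ⊤, d: ⊤, e: ⊤, f: +}

Derivation:
Fixpoint table:
  B0: | IN=(all ⊤) | OUT={f:+; rest ⊤}
  B1: | IN={f:+; rest ⊤} | OUT={a:+, f:+; rest ⊤}
  B2: | IN={a:+, f:+; rest ⊤} | OUT={a:+, d:+, f:+; rest ⊤}
  B3: | IN={a:+, d:+, f:+; rest ⊤} | OUT={a:+, e:+, f:+; rest ⊤}
  B4: | IN={a:+, e:+, f:+; rest ⊤} | OUT={a:+, e:+, f:+; rest ⊤}
  B5: | IN={a:+, f:+; rest ⊤} | OUT={a:+, d:+; rest ⊤}

Merge at B1: IN[B1] = OUT[B0] = {a: ⊤, b: ⊤, c: ⊤, d: ⊤, e: ⊤, f: +}
Applying B1's transfer function to that IN value gives OUT[B1] (row B1 above).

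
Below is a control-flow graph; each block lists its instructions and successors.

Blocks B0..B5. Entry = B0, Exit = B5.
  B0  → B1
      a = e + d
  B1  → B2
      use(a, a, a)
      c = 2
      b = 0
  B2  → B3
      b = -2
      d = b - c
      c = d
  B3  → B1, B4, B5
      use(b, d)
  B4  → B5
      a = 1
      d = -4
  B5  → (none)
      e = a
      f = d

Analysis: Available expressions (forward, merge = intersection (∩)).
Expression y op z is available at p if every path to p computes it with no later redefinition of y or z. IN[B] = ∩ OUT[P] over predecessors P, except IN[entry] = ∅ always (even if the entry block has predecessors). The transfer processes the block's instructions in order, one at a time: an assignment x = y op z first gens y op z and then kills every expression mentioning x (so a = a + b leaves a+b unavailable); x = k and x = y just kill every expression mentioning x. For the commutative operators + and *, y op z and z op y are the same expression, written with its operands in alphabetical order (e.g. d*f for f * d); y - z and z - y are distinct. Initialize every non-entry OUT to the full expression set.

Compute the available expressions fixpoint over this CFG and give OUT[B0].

Answer: {d+e}

Trace:
Per-block solution:
  B0: | IN={} | OUT={d+e}
  B1: | IN={} | OUT={}
  B2: | IN={} | OUT={}
  B3: | IN={} | OUT={}
  B4: | IN={} | OUT={}
  B5: | IN={} | OUT={}

B0 is the boundary node: IN[B0] = {}
Applying B0's transfer function to that IN value gives OUT[B0] (row B0 above).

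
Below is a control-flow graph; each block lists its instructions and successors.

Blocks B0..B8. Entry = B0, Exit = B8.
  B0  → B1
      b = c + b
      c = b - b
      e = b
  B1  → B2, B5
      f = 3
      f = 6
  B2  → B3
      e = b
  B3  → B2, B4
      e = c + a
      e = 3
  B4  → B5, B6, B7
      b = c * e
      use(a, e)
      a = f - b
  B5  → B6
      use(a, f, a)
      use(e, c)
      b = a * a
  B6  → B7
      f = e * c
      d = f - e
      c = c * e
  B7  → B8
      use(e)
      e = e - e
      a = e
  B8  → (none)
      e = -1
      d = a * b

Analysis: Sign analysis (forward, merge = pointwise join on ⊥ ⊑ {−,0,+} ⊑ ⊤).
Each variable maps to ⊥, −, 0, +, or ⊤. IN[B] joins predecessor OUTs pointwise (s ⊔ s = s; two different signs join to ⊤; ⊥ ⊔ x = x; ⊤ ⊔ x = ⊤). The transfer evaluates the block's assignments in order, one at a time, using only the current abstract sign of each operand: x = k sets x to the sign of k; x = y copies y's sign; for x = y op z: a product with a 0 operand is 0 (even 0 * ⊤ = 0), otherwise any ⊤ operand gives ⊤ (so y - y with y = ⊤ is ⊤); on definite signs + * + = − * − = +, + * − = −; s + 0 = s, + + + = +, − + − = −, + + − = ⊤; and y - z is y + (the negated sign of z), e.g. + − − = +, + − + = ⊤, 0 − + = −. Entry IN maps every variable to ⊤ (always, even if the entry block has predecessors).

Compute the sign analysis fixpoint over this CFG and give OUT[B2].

Answer: {a: ⊤, b: ⊤, c: ⊤, d: ⊤, e: ⊤, f: +}

Working:
Per-block solution:
  B0: | IN=(all ⊤) | OUT=(all ⊤)
  B1: | IN=(all ⊤) | OUT={f:+; rest ⊤}
  B2: | IN={f:+; rest ⊤} | OUT={f:+; rest ⊤}
  B3: | IN={f:+; rest ⊤} | OUT={e:+, f:+; rest ⊤}
  B4: | IN={e:+, f:+; rest ⊤} | OUT={e:+, f:+; rest ⊤}
  B5: | IN={f:+; rest ⊤} | OUT={f:+; rest ⊤}
  B6: | IN={f:+; rest ⊤} | OUT=(all ⊤)
  B7: | IN=(all ⊤) | OUT=(all ⊤)
  B8: | IN=(all ⊤) | OUT={e:-; rest ⊤}

Merge at B2: IN[B2] = OUT[B1] ⊔ OUT[B3] = {a: ⊤, b: ⊤, c: ⊤, d: ⊤, e: ⊤, f: +}
Applying B2's transfer function to that IN value gives OUT[B2] (row B2 above).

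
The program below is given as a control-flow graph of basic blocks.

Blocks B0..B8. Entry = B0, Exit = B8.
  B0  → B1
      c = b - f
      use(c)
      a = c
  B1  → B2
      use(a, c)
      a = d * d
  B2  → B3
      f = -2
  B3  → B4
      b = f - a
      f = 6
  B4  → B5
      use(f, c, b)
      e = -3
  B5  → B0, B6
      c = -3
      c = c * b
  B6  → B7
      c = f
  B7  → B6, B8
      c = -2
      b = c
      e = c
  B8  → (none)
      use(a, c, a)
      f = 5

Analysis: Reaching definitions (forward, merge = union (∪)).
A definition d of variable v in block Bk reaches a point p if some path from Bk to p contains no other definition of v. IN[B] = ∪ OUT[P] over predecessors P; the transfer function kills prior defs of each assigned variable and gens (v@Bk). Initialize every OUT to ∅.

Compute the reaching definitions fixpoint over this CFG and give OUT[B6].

Answer: {a@B1, b@B3, b@B7, c@B6, e@B4, e@B7, f@B3}

Working:
Fixpoint table:
  B0:   IN={a@B1, b@B3, c@B5, e@B4, f@B3}   OUT={a@B0, b@B3, c@B0, e@B4, f@B3}
  B1:   IN={a@B0, b@B3, c@B0, e@B4, f@B3}   OUT={a@B1, b@B3, c@B0, e@B4, f@B3}
  B2:   IN={a@B1, b@B3, c@B0, e@B4, f@B3}   OUT={a@B1, b@B3, c@B0, e@B4, f@B2}
  B3:   IN={a@B1, b@B3, c@B0, e@B4, f@B2}   OUT={a@B1, b@B3, c@B0, e@B4, f@B3}
  B4:   IN={a@B1, b@B3, c@B0, e@B4, f@B3}   OUT={a@B1, b@B3, c@B0, e@B4, f@B3}
  B5:   IN={a@B1, b@B3, c@B0, e@B4, f@B3}   OUT={a@B1, b@B3, c@B5, e@B4, f@B3}
  B6:   IN={a@B1, b@B3, b@B7, c@B5, c@B7, e@B4, e@B7, f@B3}   OUT={a@B1, b@B3, b@B7, c@B6, e@B4, e@B7, f@B3}
  B7:   IN={a@B1, b@B3, b@B7, c@B6, e@B4, e@B7, f@B3}   OUT={a@B1, b@B7, c@B7, e@B7, f@B3}
  B8:   IN={a@B1, b@B7, c@B7, e@B7, f@B3}   OUT={a@B1, b@B7, c@B7, e@B7, f@B8}

Merge at B6: IN[B6] = OUT[B5] ⊔ OUT[B7] = {a@B1, b@B3, b@B7, c@B5, c@B7, e@B4, e@B7, f@B3}
Applying B6's transfer function to that IN value gives OUT[B6] (row B6 above).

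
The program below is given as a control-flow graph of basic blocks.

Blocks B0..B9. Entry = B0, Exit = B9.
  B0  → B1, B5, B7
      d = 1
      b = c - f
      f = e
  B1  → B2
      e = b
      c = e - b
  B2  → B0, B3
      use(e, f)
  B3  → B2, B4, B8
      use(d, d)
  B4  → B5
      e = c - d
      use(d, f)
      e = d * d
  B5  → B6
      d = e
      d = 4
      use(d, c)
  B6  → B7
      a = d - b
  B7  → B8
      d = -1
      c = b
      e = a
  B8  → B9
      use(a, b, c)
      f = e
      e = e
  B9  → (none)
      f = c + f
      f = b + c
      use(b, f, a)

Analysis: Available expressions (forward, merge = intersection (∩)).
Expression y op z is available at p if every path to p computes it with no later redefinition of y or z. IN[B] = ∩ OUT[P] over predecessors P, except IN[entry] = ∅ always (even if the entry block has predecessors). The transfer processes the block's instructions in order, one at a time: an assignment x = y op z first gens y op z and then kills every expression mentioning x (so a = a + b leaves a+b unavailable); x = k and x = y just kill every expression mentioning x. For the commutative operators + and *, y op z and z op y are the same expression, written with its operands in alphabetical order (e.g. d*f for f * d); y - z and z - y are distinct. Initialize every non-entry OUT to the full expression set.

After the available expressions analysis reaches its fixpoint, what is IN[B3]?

Answer: {e-b}

Trace:
Converged values:
  B0:   IN={}   OUT={}
  B1:   IN={}   OUT={e-b}
  B2:   IN={e-b}   OUT={e-b}
  B3:   IN={e-b}   OUT={e-b}
  B4:   IN={e-b}   OUT={c-d, d*d}
  B5:   IN={}   OUT={}
  B6:   IN={}   OUT={d-b}
  B7:   IN={}   OUT={}
  B8:   IN={}   OUT={}
  B9:   IN={}   OUT={b+c}

Merge at B3: IN[B3] = OUT[B2] = {e-b}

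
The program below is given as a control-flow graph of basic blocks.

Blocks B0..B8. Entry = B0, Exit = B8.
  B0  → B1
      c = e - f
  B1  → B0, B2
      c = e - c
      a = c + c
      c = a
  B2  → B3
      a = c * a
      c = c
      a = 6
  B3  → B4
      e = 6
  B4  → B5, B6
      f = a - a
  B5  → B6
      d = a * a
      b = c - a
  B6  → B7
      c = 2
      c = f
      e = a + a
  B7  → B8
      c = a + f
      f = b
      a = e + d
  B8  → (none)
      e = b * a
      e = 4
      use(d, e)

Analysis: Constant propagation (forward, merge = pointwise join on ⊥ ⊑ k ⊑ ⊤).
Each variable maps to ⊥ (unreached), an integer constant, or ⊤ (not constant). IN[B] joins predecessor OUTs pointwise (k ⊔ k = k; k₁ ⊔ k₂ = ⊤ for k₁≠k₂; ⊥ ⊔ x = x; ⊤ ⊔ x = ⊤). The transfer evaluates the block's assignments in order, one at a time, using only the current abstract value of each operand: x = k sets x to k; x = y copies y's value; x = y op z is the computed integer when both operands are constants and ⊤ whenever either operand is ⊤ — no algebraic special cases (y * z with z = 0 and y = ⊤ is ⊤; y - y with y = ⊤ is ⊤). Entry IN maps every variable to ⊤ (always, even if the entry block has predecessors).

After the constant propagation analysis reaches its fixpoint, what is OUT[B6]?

Per-block solution:
  B0:   IN=(all ⊤)   OUT=(all ⊤)
  B1:   IN=(all ⊤)   OUT=(all ⊤)
  B2:   IN=(all ⊤)   OUT={a:6; rest ⊤}
  B3:   IN={a:6; rest ⊤}   OUT={a:6, e:6; rest ⊤}
  B4:   IN={a:6, e:6; rest ⊤}   OUT={a:6, e:6, f:0; rest ⊤}
  B5:   IN={a:6, e:6, f:0; rest ⊤}   OUT={a:6, d:36, e:6, f:0; rest ⊤}
  B6:   IN={a:6, e:6, f:0; rest ⊤}   OUT={a:6, c:0, e:12, f:0; rest ⊤}
  B7:   IN={a:6, c:0, e:12, f:0; rest ⊤}   OUT={c:6, e:12; rest ⊤}
  B8:   IN={c:6, e:12; rest ⊤}   OUT={c:6, e:4; rest ⊤}

Merge at B6: IN[B6] = OUT[B4] ⊔ OUT[B5] = {a: 6, b: ⊤, c: ⊤, d: ⊤, e: 6, f: 0}
Applying B6's transfer function to that IN value gives OUT[B6] (row B6 above).

Answer: {a: 6, b: ⊤, c: 0, d: ⊤, e: 12, f: 0}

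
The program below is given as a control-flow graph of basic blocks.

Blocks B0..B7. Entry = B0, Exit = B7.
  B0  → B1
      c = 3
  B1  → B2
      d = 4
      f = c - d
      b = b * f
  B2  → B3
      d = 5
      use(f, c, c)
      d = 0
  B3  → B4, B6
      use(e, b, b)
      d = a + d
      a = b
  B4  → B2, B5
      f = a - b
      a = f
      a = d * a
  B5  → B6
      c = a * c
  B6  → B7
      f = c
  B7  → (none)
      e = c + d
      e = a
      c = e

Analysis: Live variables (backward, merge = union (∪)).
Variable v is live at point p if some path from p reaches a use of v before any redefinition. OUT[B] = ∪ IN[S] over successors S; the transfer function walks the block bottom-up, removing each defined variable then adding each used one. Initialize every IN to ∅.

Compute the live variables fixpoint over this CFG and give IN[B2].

Answer: {a, b, c, e, f}

Working:
Per-block solution:
  B0: | IN={a, b, e} | OUT={a, b, c, e}
  B1: | IN={a, b, c, e} | OUT={a, b, c, e, f}
  B2: | IN={a, b, c, e, f} | OUT={a, b, c, d, e}
  B3: | IN={a, b, c, d, e} | OUT={a, b, c, d, e}
  B4: | IN={a, b, c, d, e} | OUT={a, b, c, d, e, f}
  B5: | IN={a, c, d} | OUT={a, c, d}
  B6: | IN={a, c, d} | OUT={a, c, d}
  B7: | IN={a, c, d} | OUT={}

Merge at B2: OUT[B2] = IN[B3] = {a, b, c, d, e}
Applying B2's transfer function to that OUT value gives IN[B2] (row B2 above).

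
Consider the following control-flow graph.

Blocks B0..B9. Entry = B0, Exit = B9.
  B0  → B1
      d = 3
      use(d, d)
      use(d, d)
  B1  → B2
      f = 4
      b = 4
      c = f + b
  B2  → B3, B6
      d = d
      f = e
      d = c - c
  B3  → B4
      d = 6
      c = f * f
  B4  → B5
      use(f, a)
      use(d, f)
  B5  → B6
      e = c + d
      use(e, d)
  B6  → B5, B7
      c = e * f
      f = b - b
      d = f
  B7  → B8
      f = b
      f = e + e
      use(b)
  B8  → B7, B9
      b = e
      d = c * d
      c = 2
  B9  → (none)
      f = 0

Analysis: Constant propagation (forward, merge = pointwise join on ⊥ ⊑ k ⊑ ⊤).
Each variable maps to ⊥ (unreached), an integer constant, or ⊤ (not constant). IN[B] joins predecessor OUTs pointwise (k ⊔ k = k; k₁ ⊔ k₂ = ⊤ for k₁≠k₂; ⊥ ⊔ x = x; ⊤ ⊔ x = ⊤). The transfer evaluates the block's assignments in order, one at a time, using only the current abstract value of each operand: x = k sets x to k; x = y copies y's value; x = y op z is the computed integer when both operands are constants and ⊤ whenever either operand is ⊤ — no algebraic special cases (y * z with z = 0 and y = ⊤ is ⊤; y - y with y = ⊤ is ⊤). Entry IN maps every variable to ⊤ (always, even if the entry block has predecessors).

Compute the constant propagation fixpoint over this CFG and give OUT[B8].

Answer: {a: ⊤, b: ⊤, c: 2, d: ⊤, e: ⊤, f: ⊤}

Derivation:
Converged values:
  B0: | IN=(all ⊤) | OUT={d:3; rest ⊤}
  B1: | IN={d:3; rest ⊤} | OUT={b:4, c:8, d:3, f:4; rest ⊤}
  B2: | IN={b:4, c:8, d:3, f:4; rest ⊤} | OUT={b:4, c:8, d:0; rest ⊤}
  B3: | IN={b:4, c:8, d:0; rest ⊤} | OUT={b:4, d:6; rest ⊤}
  B4: | IN={b:4, d:6; rest ⊤} | OUT={b:4, d:6; rest ⊤}
  B5: | IN={b:4; rest ⊤} | OUT={b:4; rest ⊤}
  B6: | IN={b:4; rest ⊤} | OUT={b:4, d:0, f:0; rest ⊤}
  B7: | IN=(all ⊤) | OUT=(all ⊤)
  B8: | IN=(all ⊤) | OUT={c:2; rest ⊤}
  B9: | IN={c:2; rest ⊤} | OUT={c:2, f:0; rest ⊤}

Merge at B8: IN[B8] = OUT[B7] = {a: ⊤, b: ⊤, c: ⊤, d: ⊤, e: ⊤, f: ⊤}
Applying B8's transfer function to that IN value gives OUT[B8] (row B8 above).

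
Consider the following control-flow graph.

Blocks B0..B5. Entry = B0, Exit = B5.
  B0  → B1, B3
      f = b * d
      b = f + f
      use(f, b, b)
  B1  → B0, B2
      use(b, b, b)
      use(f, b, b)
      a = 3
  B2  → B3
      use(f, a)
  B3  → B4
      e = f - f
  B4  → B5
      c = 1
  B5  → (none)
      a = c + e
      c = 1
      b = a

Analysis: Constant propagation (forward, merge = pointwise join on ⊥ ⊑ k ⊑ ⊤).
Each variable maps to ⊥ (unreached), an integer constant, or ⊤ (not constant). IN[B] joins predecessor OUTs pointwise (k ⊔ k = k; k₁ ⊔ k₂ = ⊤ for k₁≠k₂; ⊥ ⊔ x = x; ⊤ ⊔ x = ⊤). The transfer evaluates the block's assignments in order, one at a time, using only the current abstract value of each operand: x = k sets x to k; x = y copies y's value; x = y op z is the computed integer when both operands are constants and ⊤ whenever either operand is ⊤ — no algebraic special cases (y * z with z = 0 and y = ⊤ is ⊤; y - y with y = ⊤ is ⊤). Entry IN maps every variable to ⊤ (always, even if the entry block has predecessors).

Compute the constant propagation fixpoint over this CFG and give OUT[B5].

Answer: {a: ⊤, b: ⊤, c: 1, d: ⊤, e: ⊤, f: ⊤}

Derivation:
Fixpoint table:
  B0:   IN=(all ⊤)   OUT=(all ⊤)
  B1:   IN=(all ⊤)   OUT={a:3; rest ⊤}
  B2:   IN={a:3; rest ⊤}   OUT={a:3; rest ⊤}
  B3:   IN=(all ⊤)   OUT=(all ⊤)
  B4:   IN=(all ⊤)   OUT={c:1; rest ⊤}
  B5:   IN={c:1; rest ⊤}   OUT={c:1; rest ⊤}

Merge at B5: IN[B5] = OUT[B4] = {a: ⊤, b: ⊤, c: 1, d: ⊤, e: ⊤, f: ⊤}
Applying B5's transfer function to that IN value gives OUT[B5] (row B5 above).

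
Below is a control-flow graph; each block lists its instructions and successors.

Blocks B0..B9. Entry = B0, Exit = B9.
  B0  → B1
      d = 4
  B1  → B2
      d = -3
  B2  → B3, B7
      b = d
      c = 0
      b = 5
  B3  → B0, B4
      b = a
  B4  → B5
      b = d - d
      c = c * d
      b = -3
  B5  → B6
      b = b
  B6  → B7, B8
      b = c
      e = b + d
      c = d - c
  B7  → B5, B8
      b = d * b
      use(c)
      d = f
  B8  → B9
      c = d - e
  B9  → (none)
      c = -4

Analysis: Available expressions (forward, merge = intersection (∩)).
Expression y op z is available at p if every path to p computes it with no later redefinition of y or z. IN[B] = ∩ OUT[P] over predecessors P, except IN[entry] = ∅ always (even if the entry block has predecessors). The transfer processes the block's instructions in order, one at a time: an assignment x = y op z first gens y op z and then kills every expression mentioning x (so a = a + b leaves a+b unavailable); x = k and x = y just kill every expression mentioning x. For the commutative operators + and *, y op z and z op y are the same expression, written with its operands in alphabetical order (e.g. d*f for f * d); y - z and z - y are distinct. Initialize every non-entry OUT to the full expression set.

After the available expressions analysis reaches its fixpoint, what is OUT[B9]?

Answer: {d-e}

Working:
Converged values:
  B0: | IN={} | OUT={}
  B1: | IN={} | OUT={}
  B2: | IN={} | OUT={}
  B3: | IN={} | OUT={}
  B4: | IN={} | OUT={d-d}
  B5: | IN={} | OUT={}
  B6: | IN={} | OUT={b+d}
  B7: | IN={} | OUT={}
  B8: | IN={} | OUT={d-e}
  B9: | IN={d-e} | OUT={d-e}

Merge at B9: IN[B9] = OUT[B8] = {d-e}
Applying B9's transfer function to that IN value gives OUT[B9] (row B9 above).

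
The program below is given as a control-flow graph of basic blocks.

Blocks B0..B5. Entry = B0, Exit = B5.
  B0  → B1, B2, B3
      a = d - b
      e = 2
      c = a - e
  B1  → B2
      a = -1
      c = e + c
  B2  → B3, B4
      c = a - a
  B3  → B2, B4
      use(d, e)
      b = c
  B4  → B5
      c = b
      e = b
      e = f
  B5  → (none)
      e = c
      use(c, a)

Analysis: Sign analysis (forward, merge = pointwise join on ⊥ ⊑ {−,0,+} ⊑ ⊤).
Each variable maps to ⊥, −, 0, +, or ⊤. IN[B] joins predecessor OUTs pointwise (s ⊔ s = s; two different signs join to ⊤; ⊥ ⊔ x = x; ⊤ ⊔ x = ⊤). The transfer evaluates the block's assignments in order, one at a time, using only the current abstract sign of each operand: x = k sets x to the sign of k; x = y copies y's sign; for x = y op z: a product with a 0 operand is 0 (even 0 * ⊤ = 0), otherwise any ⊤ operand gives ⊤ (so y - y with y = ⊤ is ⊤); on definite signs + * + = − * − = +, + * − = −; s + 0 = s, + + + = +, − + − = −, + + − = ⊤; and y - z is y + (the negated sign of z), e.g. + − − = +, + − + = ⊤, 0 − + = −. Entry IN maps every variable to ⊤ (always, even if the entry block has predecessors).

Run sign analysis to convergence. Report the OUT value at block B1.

Answer: {a: -, b: ⊤, c: ⊤, d: ⊤, e: +, f: ⊤}

Trace:
Converged values:
  B0:  IN=(all ⊤)  OUT={e:+; rest ⊤}
  B1:  IN={e:+; rest ⊤}  OUT={a:-, e:+; rest ⊤}
  B2:  IN={e:+; rest ⊤}  OUT={e:+; rest ⊤}
  B3:  IN={e:+; rest ⊤}  OUT={e:+; rest ⊤}
  B4:  IN={e:+; rest ⊤}  OUT=(all ⊤)
  B5:  IN=(all ⊤)  OUT=(all ⊤)

Merge at B1: IN[B1] = OUT[B0] = {a: ⊤, b: ⊤, c: ⊤, d: ⊤, e: +, f: ⊤}
Applying B1's transfer function to that IN value gives OUT[B1] (row B1 above).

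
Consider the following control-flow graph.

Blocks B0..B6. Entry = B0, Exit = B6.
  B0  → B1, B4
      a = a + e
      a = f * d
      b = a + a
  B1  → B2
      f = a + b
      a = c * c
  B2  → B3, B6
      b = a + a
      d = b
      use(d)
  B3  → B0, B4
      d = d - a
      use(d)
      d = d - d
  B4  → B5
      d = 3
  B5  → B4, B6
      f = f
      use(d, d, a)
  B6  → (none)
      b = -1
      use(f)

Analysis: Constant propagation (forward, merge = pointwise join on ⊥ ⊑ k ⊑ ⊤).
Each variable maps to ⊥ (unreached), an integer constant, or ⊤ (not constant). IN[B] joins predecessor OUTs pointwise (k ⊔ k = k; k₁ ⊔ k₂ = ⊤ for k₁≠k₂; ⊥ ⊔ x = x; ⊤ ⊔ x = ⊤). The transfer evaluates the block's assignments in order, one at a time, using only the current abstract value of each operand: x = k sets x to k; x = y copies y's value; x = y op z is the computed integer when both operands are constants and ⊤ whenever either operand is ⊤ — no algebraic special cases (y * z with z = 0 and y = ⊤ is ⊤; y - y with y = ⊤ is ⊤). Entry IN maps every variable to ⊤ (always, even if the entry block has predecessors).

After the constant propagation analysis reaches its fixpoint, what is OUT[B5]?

Answer: {a: ⊤, b: ⊤, c: ⊤, d: 3, e: ⊤, f: ⊤}

Working:
Per-block solution:
  B0:   IN=(all ⊤)   OUT=(all ⊤)
  B1:   IN=(all ⊤)   OUT=(all ⊤)
  B2:   IN=(all ⊤)   OUT=(all ⊤)
  B3:   IN=(all ⊤)   OUT=(all ⊤)
  B4:   IN=(all ⊤)   OUT={d:3; rest ⊤}
  B5:   IN={d:3; rest ⊤}   OUT={d:3; rest ⊤}
  B6:   IN=(all ⊤)   OUT={b:-1; rest ⊤}

Merge at B5: IN[B5] = OUT[B4] = {a: ⊤, b: ⊤, c: ⊤, d: 3, e: ⊤, f: ⊤}
Applying B5's transfer function to that IN value gives OUT[B5] (row B5 above).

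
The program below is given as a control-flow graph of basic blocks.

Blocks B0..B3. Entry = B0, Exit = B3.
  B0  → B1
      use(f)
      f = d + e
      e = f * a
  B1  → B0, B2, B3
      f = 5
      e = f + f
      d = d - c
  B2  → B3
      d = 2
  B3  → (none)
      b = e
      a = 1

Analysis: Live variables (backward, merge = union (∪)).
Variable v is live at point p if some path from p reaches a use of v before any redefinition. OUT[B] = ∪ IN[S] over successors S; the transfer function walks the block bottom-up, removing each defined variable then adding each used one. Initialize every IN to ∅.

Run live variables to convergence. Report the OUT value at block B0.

Answer: {a, c, d}

Working:
Per-block solution:
  B0: | IN={a, c, d, e, f} | OUT={a, c, d}
  B1: | IN={a, c, d} | OUT={a, c, d, e, f}
  B2: | IN={e} | OUT={e}
  B3: | IN={e} | OUT={}

Merge at B0: OUT[B0] = IN[B1] = {a, c, d}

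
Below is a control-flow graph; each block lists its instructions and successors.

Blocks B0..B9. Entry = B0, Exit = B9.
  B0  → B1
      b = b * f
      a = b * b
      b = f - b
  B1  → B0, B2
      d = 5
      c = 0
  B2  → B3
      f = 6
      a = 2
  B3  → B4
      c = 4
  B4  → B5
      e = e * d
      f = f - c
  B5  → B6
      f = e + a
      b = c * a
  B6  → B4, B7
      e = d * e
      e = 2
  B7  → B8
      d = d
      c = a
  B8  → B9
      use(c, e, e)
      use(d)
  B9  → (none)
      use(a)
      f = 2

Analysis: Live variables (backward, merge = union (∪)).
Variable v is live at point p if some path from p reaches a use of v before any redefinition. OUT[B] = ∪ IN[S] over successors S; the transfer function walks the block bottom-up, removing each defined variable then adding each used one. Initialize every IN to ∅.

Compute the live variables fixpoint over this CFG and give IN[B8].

Per-block solution:
  B0: | IN={b, e, f} | OUT={b, e, f}
  B1: | IN={b, e, f} | OUT={b, d, e, f}
  B2: | IN={d, e} | OUT={a, d, e, f}
  B3: | IN={a, d, e, f} | OUT={a, c, d, e, f}
  B4: | IN={a, c, d, e, f} | OUT={a, c, d, e}
  B5: | IN={a, c, d, e} | OUT={a, c, d, e, f}
  B6: | IN={a, c, d, e, f} | OUT={a, c, d, e, f}
  B7: | IN={a, d, e} | OUT={a, c, d, e}
  B8: | IN={a, c, d, e} | OUT={a}
  B9: | IN={a} | OUT={}

Merge at B8: OUT[B8] = IN[B9] = {a}
Applying B8's transfer function to that OUT value gives IN[B8] (row B8 above).

Answer: {a, c, d, e}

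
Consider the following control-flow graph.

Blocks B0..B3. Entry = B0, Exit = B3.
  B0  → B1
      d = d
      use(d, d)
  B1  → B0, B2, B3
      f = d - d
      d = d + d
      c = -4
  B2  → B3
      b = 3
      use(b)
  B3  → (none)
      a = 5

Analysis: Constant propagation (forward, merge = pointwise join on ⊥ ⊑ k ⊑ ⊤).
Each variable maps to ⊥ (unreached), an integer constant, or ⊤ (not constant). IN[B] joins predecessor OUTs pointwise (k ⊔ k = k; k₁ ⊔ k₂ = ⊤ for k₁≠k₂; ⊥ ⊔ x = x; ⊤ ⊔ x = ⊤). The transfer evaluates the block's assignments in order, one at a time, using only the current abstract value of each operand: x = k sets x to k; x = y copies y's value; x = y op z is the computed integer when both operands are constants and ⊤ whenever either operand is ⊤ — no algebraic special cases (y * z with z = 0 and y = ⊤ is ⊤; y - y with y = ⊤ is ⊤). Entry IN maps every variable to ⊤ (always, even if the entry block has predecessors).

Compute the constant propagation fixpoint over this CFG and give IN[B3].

Answer: {a: ⊤, b: ⊤, c: -4, d: ⊤, e: ⊤, f: ⊤}

Derivation:
Fixpoint table:
  B0:   IN=(all ⊤)   OUT=(all ⊤)
  B1:   IN=(all ⊤)   OUT={c:-4; rest ⊤}
  B2:   IN={c:-4; rest ⊤}   OUT={b:3, c:-4; rest ⊤}
  B3:   IN={c:-4; rest ⊤}   OUT={a:5, c:-4; rest ⊤}

Merge at B3: IN[B3] = OUT[B1] ⊔ OUT[B2] = {a: ⊤, b: ⊤, c: -4, d: ⊤, e: ⊤, f: ⊤}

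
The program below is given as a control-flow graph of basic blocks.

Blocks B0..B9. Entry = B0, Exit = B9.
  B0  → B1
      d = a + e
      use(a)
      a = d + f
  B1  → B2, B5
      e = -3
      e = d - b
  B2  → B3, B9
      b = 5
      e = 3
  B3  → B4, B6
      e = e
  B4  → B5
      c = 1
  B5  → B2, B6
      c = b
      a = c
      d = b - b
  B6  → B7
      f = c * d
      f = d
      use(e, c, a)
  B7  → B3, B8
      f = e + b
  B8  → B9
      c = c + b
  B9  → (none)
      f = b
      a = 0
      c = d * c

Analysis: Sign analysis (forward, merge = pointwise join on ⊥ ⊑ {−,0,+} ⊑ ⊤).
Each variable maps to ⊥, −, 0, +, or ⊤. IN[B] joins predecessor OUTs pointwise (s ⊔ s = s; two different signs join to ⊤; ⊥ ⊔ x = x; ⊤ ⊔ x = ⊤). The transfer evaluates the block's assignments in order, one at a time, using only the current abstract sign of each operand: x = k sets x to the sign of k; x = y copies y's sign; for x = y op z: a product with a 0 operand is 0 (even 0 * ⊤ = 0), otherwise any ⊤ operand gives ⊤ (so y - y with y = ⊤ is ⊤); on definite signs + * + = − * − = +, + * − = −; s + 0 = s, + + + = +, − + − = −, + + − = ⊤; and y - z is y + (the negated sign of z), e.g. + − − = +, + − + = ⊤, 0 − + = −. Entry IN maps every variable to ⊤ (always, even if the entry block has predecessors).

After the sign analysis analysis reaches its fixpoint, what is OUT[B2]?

Answer: {a: ⊤, b: +, c: ⊤, d: ⊤, e: +, f: ⊤}

Working:
Per-block solution:
  B0:  IN=(all ⊤)  OUT=(all ⊤)
  B1:  IN=(all ⊤)  OUT=(all ⊤)
  B2:  IN=(all ⊤)  OUT={b:+, e:+; rest ⊤}
  B3:  IN=(all ⊤)  OUT=(all ⊤)
  B4:  IN=(all ⊤)  OUT={c:+; rest ⊤}
  B5:  IN=(all ⊤)  OUT=(all ⊤)
  B6:  IN=(all ⊤)  OUT=(all ⊤)
  B7:  IN=(all ⊤)  OUT=(all ⊤)
  B8:  IN=(all ⊤)  OUT=(all ⊤)
  B9:  IN=(all ⊤)  OUT={a:0; rest ⊤}

Merge at B2: IN[B2] = OUT[B1] ⊔ OUT[B5] = {a: ⊤, b: ⊤, c: ⊤, d: ⊤, e: ⊤, f: ⊤}
Applying B2's transfer function to that IN value gives OUT[B2] (row B2 above).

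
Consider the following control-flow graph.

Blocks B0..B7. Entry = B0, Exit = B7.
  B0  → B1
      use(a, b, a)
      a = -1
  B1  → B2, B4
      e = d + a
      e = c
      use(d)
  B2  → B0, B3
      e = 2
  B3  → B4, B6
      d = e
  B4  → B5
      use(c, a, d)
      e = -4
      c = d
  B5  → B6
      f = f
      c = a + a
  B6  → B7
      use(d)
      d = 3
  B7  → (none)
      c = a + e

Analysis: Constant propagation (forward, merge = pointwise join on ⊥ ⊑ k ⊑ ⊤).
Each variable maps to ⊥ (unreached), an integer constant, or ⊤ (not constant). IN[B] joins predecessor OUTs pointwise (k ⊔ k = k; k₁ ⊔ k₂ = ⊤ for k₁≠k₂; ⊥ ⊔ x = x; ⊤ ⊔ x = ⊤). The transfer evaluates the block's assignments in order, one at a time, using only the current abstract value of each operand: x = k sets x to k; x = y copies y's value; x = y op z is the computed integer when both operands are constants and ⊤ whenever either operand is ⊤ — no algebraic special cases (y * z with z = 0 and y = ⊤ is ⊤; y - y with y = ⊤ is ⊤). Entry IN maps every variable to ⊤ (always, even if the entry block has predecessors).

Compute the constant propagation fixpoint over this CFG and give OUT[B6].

Answer: {a: -1, b: ⊤, c: ⊤, d: 3, e: ⊤, f: ⊤}

Working:
Converged values:
  B0:  IN=(all ⊤)  OUT={a:-1; rest ⊤}
  B1:  IN={a:-1; rest ⊤}  OUT={a:-1; rest ⊤}
  B2:  IN={a:-1; rest ⊤}  OUT={a:-1, e:2; rest ⊤}
  B3:  IN={a:-1, e:2; rest ⊤}  OUT={a:-1, d:2, e:2; rest ⊤}
  B4:  IN={a:-1; rest ⊤}  OUT={a:-1, e:-4; rest ⊤}
  B5:  IN={a:-1, e:-4; rest ⊤}  OUT={a:-1, c:-2, e:-4; rest ⊤}
  B6:  IN={a:-1; rest ⊤}  OUT={a:-1, d:3; rest ⊤}
  B7:  IN={a:-1, d:3; rest ⊤}  OUT={a:-1, d:3; rest ⊤}

Merge at B6: IN[B6] = OUT[B3] ⊔ OUT[B5] = {a: -1, b: ⊤, c: ⊤, d: ⊤, e: ⊤, f: ⊤}
Applying B6's transfer function to that IN value gives OUT[B6] (row B6 above).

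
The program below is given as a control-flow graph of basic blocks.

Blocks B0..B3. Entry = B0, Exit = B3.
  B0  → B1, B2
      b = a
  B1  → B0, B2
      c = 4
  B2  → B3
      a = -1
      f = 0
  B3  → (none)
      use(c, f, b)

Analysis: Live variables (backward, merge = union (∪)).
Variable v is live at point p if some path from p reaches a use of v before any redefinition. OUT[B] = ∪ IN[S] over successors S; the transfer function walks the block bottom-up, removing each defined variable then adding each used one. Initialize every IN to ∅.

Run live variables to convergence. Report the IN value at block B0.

Per-block solution:
  B0:  IN={a, c}  OUT={a, b, c}
  B1:  IN={a, b}  OUT={a, b, c}
  B2:  IN={b, c}  OUT={b, c, f}
  B3:  IN={b, c, f}  OUT={}

Merge at B0: OUT[B0] = IN[B1] ⊔ IN[B2] = {a, b, c}
Applying B0's transfer function to that OUT value gives IN[B0] (row B0 above).

Answer: {a, c}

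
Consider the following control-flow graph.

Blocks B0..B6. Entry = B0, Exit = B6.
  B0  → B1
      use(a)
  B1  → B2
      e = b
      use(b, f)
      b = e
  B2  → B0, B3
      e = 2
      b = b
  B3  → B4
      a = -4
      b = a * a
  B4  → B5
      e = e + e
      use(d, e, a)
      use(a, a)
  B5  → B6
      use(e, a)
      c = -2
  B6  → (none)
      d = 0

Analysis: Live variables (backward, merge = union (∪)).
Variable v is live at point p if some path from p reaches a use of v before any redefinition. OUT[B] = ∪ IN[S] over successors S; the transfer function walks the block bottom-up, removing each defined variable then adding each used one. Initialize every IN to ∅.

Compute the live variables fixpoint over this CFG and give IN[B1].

Answer: {a, b, d, f}

Derivation:
Converged values:
  B0: | IN={a, b, d, f} | OUT={a, b, d, f}
  B1: | IN={a, b, d, f} | OUT={a, b, d, f}
  B2: | IN={a, b, d, f} | OUT={a, b, d, e, f}
  B3: | IN={d, e} | OUT={a, d, e}
  B4: | IN={a, d, e} | OUT={a, e}
  B5: | IN={a, e} | OUT={}
  B6: | IN={} | OUT={}

Merge at B1: OUT[B1] = IN[B2] = {a, b, d, f}
Applying B1's transfer function to that OUT value gives IN[B1] (row B1 above).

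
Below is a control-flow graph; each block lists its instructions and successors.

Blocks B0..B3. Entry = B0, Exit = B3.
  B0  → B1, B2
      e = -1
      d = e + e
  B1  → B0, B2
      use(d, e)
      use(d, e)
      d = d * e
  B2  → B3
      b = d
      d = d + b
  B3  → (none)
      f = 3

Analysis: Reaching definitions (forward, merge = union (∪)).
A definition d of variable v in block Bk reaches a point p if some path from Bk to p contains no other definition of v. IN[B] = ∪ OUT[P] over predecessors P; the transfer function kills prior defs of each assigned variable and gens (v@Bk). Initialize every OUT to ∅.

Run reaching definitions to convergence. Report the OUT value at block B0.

Per-block solution:
  B0: | IN={d@B1, e@B0} | OUT={d@B0, e@B0}
  B1: | IN={d@B0, e@B0} | OUT={d@B1, e@B0}
  B2: | IN={d@B0, d@B1, e@B0} | OUT={b@B2, d@B2, e@B0}
  B3: | IN={b@B2, d@B2, e@B0} | OUT={b@B2, d@B2, e@B0, f@B3}

Merge at B0 (entry node, so the boundary value {} is joined with the incoming edge(s)): IN[B0] = {} ⊔ OUT[B1] = {d@B1, e@B0}
Applying B0's transfer function to that IN value gives OUT[B0] (row B0 above).

Answer: {d@B0, e@B0}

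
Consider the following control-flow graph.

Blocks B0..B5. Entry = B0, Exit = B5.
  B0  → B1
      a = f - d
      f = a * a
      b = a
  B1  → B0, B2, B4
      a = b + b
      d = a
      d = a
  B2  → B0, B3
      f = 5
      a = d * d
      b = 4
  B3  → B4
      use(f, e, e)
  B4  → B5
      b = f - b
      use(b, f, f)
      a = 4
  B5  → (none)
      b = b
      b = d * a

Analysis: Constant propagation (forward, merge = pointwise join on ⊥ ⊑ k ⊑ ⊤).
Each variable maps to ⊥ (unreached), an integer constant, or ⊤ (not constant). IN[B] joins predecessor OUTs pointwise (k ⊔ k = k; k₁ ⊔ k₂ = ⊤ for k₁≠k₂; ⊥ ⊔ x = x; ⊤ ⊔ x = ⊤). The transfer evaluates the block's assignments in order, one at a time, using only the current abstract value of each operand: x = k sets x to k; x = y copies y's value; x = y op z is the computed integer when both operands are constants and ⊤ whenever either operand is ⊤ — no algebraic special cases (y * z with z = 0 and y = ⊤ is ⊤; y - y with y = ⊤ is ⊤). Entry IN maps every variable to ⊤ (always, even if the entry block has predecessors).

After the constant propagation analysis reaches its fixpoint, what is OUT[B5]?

Fixpoint table:
  B0:  IN=(all ⊤)  OUT=(all ⊤)
  B1:  IN=(all ⊤)  OUT=(all ⊤)
  B2:  IN=(all ⊤)  OUT={b:4, f:5; rest ⊤}
  B3:  IN={b:4, f:5; rest ⊤}  OUT={b:4, f:5; rest ⊤}
  B4:  IN=(all ⊤)  OUT={a:4; rest ⊤}
  B5:  IN={a:4; rest ⊤}  OUT={a:4; rest ⊤}

Merge at B5: IN[B5] = OUT[B4] = {a: 4, b: ⊤, c: ⊤, d: ⊤, e: ⊤, f: ⊤}
Applying B5's transfer function to that IN value gives OUT[B5] (row B5 above).

Answer: {a: 4, b: ⊤, c: ⊤, d: ⊤, e: ⊤, f: ⊤}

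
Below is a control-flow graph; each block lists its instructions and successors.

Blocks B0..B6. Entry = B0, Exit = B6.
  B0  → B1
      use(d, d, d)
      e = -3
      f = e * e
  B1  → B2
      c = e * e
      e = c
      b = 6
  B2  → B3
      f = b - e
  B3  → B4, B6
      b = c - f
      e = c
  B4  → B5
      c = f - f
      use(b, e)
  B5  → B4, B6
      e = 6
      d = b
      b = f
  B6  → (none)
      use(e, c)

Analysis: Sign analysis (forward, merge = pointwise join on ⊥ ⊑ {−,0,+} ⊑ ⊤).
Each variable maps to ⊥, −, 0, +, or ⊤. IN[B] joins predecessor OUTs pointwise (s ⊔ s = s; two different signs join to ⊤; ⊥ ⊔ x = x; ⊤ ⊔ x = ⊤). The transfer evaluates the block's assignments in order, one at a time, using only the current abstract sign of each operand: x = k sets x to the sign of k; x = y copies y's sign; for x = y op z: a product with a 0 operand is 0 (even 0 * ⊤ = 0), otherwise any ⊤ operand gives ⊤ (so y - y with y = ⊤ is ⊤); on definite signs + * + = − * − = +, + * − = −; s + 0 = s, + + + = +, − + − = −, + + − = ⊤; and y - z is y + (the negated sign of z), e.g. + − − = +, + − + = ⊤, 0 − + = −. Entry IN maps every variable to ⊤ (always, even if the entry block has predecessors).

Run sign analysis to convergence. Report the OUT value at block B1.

Answer: {a: ⊤, b: +, c: +, d: ⊤, e: +, f: +}

Trace:
Fixpoint table:
  B0: | IN=(all ⊤) | OUT={e:-, f:+; rest ⊤}
  B1: | IN={e:-, f:+; rest ⊤} | OUT={b:+, c:+, e:+, f:+; rest ⊤}
  B2: | IN={b:+, c:+, e:+, f:+; rest ⊤} | OUT={b:+, c:+, e:+; rest ⊤}
  B3: | IN={b:+, c:+, e:+; rest ⊤} | OUT={c:+, e:+; rest ⊤}
  B4: | IN={e:+; rest ⊤} | OUT={e:+; rest ⊤}
  B5: | IN={e:+; rest ⊤} | OUT={e:+; rest ⊤}
  B6: | IN={e:+; rest ⊤} | OUT={e:+; rest ⊤}

Merge at B1: IN[B1] = OUT[B0] = {a: ⊤, b: ⊤, c: ⊤, d: ⊤, e: -, f: +}
Applying B1's transfer function to that IN value gives OUT[B1] (row B1 above).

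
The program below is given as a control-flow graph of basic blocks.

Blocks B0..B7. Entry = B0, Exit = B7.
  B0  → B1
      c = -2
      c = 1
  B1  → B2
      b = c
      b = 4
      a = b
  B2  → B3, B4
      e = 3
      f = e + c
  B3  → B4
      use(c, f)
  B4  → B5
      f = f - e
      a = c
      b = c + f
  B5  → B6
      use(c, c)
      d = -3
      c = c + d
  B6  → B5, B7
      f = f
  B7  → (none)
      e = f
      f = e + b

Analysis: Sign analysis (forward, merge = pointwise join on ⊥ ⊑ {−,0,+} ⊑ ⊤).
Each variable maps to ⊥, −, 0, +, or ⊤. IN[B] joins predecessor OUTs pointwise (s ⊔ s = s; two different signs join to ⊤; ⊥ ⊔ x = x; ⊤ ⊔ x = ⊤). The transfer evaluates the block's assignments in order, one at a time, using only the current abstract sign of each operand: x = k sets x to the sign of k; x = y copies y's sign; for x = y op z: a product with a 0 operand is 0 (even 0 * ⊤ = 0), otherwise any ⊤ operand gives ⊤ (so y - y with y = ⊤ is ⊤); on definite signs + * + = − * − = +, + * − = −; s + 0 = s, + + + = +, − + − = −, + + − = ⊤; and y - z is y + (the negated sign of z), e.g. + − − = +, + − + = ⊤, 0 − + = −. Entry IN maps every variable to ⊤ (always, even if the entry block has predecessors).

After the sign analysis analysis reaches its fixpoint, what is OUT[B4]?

Answer: {a: +, b: ⊤, c: +, d: ⊤, e: +, f: ⊤}

Working:
Per-block solution:
  B0:  IN=(all ⊤)  OUT={c:+; rest ⊤}
  B1:  IN={c:+; rest ⊤}  OUT={a:+, b:+, c:+; rest ⊤}
  B2:  IN={a:+, b:+, c:+; rest ⊤}  OUT={a:+, b:+, c:+, e:+, f:+; rest ⊤}
  B3:  IN={a:+, b:+, c:+, e:+, f:+; rest ⊤}  OUT={a:+, b:+, c:+, e:+, f:+; rest ⊤}
  B4:  IN={a:+, b:+, c:+, e:+, f:+; rest ⊤}  OUT={a:+, c:+, e:+; rest ⊤}
  B5:  IN={a:+, e:+; rest ⊤}  OUT={a:+, d:-, e:+; rest ⊤}
  B6:  IN={a:+, d:-, e:+; rest ⊤}  OUT={a:+, d:-, e:+; rest ⊤}
  B7:  IN={a:+, d:-, e:+; rest ⊤}  OUT={a:+, d:-; rest ⊤}

Merge at B4: IN[B4] = OUT[B2] ⊔ OUT[B3] = {a: +, b: +, c: +, d: ⊤, e: +, f: +}
Applying B4's transfer function to that IN value gives OUT[B4] (row B4 above).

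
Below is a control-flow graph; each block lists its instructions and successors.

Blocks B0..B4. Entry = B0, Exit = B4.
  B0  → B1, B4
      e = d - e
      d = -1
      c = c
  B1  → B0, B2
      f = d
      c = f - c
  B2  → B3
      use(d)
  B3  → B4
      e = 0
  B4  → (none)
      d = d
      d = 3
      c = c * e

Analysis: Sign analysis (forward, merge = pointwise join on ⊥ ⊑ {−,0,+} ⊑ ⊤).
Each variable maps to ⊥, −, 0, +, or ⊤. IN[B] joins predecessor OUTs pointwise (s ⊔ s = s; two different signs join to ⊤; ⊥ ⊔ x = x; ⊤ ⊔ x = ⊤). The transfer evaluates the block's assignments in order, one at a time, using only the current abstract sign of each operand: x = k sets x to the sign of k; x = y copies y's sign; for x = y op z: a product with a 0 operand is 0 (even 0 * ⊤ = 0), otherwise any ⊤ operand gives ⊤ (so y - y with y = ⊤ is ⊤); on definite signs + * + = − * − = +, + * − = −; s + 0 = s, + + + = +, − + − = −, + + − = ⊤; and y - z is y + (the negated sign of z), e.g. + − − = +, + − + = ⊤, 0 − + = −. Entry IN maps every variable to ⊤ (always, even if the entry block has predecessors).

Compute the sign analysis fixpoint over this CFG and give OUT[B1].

Answer: {a: ⊤, b: ⊤, c: ⊤, d: -, e: ⊤, f: -}

Derivation:
Per-block solution:
  B0:  IN=(all ⊤)  OUT={d:-; rest ⊤}
  B1:  IN={d:-; rest ⊤}  OUT={d:-, f:-; rest ⊤}
  B2:  IN={d:-, f:-; rest ⊤}  OUT={d:-, f:-; rest ⊤}
  B3:  IN={d:-, f:-; rest ⊤}  OUT={d:-, e:0, f:-; rest ⊤}
  B4:  IN={d:-; rest ⊤}  OUT={d:+; rest ⊤}

Merge at B1: IN[B1] = OUT[B0] = {a: ⊤, b: ⊤, c: ⊤, d: -, e: ⊤, f: ⊤}
Applying B1's transfer function to that IN value gives OUT[B1] (row B1 above).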